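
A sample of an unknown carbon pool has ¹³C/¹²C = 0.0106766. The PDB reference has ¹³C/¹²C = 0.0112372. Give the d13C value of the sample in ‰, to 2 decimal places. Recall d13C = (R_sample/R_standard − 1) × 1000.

d13C = (R_sample / R_standard − 1) × 1000
R_sample / R_standard = 0.0106766 / 0.0112372 = 0.950112
d13C = (0.950112 − 1) × 1000 = -49.888‰

-49.89‰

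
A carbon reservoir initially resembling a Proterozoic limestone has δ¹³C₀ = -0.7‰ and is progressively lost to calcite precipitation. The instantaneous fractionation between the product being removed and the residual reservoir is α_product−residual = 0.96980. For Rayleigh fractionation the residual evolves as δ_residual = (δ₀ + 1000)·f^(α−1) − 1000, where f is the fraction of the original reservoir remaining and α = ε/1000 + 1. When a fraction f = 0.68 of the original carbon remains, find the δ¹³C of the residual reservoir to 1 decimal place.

Rayleigh residual: δ_res = (δ₀ + 1000)·f^(α−1) − 1000
α − 1 = -0.03020
f^(α−1) = 0.68^(-0.03020) = 1.011715
δ_res = (-0.7 + 1000) × 1.011715 − 1000 = 1011.007 − 1000 = 11.01‰

11.0‰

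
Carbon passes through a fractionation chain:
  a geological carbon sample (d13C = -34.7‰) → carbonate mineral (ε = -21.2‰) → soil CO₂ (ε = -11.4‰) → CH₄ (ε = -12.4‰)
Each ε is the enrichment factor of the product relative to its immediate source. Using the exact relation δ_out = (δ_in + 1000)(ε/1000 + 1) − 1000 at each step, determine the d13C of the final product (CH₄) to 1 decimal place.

step 1: δ = (-34.70 + 1000)·(-21.2/1000 + 1) − 1000 = -55.16‰
step 2: δ = (-55.16 + 1000)·(-11.4/1000 + 1) − 1000 = -65.94‰
step 3: δ = (-65.94 + 1000)·(-12.4/1000 + 1) − 1000 = -77.52‰

-77.5‰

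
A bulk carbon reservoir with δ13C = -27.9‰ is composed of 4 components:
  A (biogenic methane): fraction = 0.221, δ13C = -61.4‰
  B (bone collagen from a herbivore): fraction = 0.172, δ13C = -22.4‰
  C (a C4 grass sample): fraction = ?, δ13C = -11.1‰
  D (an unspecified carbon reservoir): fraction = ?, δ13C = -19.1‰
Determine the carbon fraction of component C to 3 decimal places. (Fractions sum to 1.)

0.139

Let f_C and f_D be the unknown fractions; fractions sum to 1 so f_C + f_D = 0.607.
Mass balance: Σ fᵢ·δᵢ = δ_bulk ⇒ f_C·(-11.1) + f_D·(-19.1) = -27.9 − (-17.422) = -10.478
Substitute f_D = 0.607 − f_C:
f_C·(-11.1 − -19.1) = -10.478 − 0.607×(-19.1) = 1.116
f_C = 1.116 / 8.0 = 0.1395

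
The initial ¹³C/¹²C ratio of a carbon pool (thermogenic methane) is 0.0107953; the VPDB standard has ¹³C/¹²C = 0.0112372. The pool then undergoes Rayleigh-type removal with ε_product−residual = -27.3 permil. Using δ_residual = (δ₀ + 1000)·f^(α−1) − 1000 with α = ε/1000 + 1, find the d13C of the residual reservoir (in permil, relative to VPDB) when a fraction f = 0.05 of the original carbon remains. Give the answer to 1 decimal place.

δ₀ = (0.0107953/0.0112372 − 1)×1000 = (0.960675 − 1)×1000 = -39.325 permil
α − 1 = ε/1000 = -0.0273
f^(α−1) = 0.05^(-0.0273) = 1.085221
δ_res = (-39.325 + 1000) × 1.085221 − 1000 = 1042.545 − 1000 = 42.54 permil

42.5 permil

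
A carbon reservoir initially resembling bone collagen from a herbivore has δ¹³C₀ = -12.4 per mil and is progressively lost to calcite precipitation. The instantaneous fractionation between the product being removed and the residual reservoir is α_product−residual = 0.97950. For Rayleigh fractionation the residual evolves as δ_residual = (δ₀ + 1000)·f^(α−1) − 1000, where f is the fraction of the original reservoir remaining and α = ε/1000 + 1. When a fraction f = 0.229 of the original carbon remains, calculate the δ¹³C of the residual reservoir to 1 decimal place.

17.9 per mil

Rayleigh residual: δ_res = (δ₀ + 1000)·f^(α−1) − 1000
α − 1 = -0.02050
f^(α−1) = 0.229^(-0.02050) = 1.030679
δ_res = (-12.4 + 1000) × 1.030679 − 1000 = 1017.898 − 1000 = 17.90 per mil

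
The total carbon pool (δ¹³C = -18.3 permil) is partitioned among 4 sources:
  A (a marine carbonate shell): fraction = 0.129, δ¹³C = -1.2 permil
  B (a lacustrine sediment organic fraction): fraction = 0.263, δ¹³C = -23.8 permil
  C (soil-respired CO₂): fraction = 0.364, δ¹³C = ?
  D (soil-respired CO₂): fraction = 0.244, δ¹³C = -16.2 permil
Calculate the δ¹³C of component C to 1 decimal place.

-21.8 permil

Isotope mass balance: δ_bulk = Σ fᵢ·δᵢ.
-18.3 = 0.129×(-1.2) + 0.263×(-23.8) + 0.364×δ_C + 0.244×(-16.2)
0.364·δ_C = -18.3 − (-10.367) = -7.933
δ_C = -7.933 / 0.364 = -21.79 permil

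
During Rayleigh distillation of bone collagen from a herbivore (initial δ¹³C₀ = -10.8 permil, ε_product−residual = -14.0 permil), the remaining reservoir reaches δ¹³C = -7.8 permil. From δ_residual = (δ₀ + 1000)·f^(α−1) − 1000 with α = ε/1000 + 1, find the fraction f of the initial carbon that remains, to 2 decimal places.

0.81

α − 1 = ε/1000 = -0.0140
(δ_res + 1000)/(δ₀ + 1000) = (-7.8 + 1000)/(-10.8 + 1000) = 992.2/989.2 = 1.003033
f = 1.003033^(1/-0.0140) = exp(ln(1.003033)/-0.0140) = exp(0.00303/-0.0140)
f = exp(-0.2163) = 0.8055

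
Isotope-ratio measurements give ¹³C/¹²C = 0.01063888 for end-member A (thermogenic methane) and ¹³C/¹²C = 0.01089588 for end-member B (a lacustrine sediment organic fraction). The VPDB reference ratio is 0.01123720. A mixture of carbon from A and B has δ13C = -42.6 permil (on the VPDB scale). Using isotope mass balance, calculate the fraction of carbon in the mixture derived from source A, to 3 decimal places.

0.535

δ_A = (0.01063888/0.01123720 − 1)×1000 = (0.946755 − 1)×1000 = -53.245 permil
δ_B = (0.01089588/0.01123720 − 1)×1000 = (0.969626 − 1)×1000 = -30.374 permil
f_A = (δ_mix − δ_B)/(δ_A − δ_B) = (-42.6 − (-30.374))/(-53.245 − (-30.374))
f_A = -12.226 / -22.870 = 0.5346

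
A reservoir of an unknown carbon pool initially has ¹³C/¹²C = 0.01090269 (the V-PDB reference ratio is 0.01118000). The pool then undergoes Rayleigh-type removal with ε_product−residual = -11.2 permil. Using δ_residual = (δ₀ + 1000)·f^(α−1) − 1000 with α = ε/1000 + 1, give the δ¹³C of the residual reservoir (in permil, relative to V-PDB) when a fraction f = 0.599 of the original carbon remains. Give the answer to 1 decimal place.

-19.2 permil

δ₀ = (0.01090269/0.01118000 − 1)×1000 = (0.975196 − 1)×1000 = -24.804 permil
α − 1 = ε/1000 = -0.0112
f^(α−1) = 0.599^(-0.0112) = 1.005756
δ_res = (-24.804 + 1000) × 1.005756 − 1000 = 980.810 − 1000 = -19.19 permil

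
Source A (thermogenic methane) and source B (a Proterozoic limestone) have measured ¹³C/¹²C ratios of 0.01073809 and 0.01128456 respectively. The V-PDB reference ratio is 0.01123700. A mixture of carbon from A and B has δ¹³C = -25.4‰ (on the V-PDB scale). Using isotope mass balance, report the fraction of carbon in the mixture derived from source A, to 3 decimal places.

0.609

δ_A = (0.01073809/0.01123700 − 1)×1000 = (0.955601 − 1)×1000 = -44.399‰
δ_B = (0.01128456/0.01123700 − 1)×1000 = (1.004232 − 1)×1000 = 4.232‰
f_A = (δ_mix − δ_B)/(δ_A − δ_B) = (-25.4 − (4.232))/(-44.399 − (4.232))
f_A = -29.632 / -48.631 = 0.6093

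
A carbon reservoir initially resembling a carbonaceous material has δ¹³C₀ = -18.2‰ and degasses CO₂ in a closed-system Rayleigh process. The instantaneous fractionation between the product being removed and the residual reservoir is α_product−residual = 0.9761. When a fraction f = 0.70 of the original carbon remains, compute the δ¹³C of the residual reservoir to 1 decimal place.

-9.8‰

Rayleigh residual: δ_res = (δ₀ + 1000)·f^(α−1) − 1000
α − 1 = -0.02390
f^(α−1) = 0.70^(-0.02390) = 1.008561
δ_res = (-18.2 + 1000) × 1.008561 − 1000 = 990.205 − 1000 = -9.79‰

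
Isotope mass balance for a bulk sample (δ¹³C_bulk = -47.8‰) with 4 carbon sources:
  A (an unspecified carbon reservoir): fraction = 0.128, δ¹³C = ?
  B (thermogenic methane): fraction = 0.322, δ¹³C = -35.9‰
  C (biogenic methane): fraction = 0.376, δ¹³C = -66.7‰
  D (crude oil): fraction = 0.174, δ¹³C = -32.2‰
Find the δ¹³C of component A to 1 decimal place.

Isotope mass balance: δ_bulk = Σ fᵢ·δᵢ.
-47.8 = 0.128×δ_A + 0.322×(-35.9) + 0.376×(-66.7) + 0.174×(-32.2)
0.128·δ_A = -47.8 − (-42.242) = -5.558
δ_A = -5.558 / 0.128 = -43.42‰

-43.4‰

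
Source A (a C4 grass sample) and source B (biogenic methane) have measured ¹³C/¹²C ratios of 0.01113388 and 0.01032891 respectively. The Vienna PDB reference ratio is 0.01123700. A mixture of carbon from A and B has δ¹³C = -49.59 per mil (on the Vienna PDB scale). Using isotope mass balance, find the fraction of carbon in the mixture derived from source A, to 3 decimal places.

δ_A = (0.01113388/0.01123700 − 1)×1000 = (0.990823 − 1)×1000 = -9.177 per mil
δ_B = (0.01032891/0.01123700 − 1)×1000 = (0.919188 − 1)×1000 = -80.812 per mil
f_A = (δ_mix − δ_B)/(δ_A − δ_B) = (-49.59 − (-80.812))/(-9.177 − (-80.812))
f_A = 31.222 / 71.636 = 0.4359

0.436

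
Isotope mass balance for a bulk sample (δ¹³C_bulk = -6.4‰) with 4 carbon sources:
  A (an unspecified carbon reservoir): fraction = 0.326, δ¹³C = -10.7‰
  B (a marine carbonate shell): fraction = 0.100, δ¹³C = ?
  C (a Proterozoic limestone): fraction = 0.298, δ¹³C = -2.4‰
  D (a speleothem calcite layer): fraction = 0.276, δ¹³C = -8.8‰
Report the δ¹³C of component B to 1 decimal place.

2.3‰

Isotope mass balance: δ_bulk = Σ fᵢ·δᵢ.
-6.4 = 0.326×(-10.7) + 0.100×δ_B + 0.298×(-2.4) + 0.276×(-8.8)
0.100·δ_B = -6.4 − (-6.632) = 0.232
δ_B = 0.232 / 0.100 = 2.32‰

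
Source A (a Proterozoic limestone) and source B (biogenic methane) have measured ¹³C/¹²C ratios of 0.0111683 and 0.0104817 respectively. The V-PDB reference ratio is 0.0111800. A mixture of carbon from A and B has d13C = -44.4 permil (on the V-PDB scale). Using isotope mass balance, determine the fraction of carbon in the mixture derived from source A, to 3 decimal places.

δ_A = (0.0111683/0.0111800 − 1)×1000 = (0.998953 − 1)×1000 = -1.047 permil
δ_B = (0.0104817/0.0111800 − 1)×1000 = (0.937540 − 1)×1000 = -62.460 permil
f_A = (δ_mix − δ_B)/(δ_A − δ_B) = (-44.4 − (-62.460))/(-1.047 − (-62.460))
f_A = 18.060 / 61.413 = 0.2941

0.294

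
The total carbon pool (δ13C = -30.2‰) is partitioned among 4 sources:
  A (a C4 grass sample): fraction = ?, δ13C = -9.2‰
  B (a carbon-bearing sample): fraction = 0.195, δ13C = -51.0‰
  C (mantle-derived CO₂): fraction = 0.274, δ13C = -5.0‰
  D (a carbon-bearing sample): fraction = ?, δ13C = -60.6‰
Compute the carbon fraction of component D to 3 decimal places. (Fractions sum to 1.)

Let f_D and f_A be the unknown fractions; fractions sum to 1 so f_D + f_A = 0.531.
Mass balance: Σ fᵢ·δᵢ = δ_bulk ⇒ f_D·(-60.6) + f_A·(-9.2) = -30.2 − (-11.315) = -18.885
Substitute f_A = 0.531 − f_D:
f_D·(-60.6 − -9.2) = -18.885 − 0.531×(-9.2) = -14.000
f_D = -14.000 / -51.4 = 0.2724

0.272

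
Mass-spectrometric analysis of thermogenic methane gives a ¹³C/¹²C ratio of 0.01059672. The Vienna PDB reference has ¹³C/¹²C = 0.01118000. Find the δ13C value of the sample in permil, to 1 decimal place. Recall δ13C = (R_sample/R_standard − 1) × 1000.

δ13C = (R_sample / R_standard − 1) × 1000
R_sample / R_standard = 0.01059672 / 0.01118000 = 0.947828
δ13C = (0.947828 − 1) × 1000 = -52.17 permil

-52.2 permil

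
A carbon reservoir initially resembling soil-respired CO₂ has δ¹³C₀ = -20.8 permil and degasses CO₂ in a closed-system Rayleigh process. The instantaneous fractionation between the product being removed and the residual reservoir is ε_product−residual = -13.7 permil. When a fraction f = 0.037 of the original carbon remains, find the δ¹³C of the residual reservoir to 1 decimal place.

Rayleigh residual: δ_res = (δ₀ + 1000)·f^(α−1) − 1000
α = ε/1000 + 1 = 0.98630, so α − 1 = -0.01370
f^(α−1) = 0.037^(-0.01370) = 1.046202
δ_res = (-20.8 + 1000) × 1.046202 − 1000 = 1024.441 − 1000 = 24.44 permil

24.4 permil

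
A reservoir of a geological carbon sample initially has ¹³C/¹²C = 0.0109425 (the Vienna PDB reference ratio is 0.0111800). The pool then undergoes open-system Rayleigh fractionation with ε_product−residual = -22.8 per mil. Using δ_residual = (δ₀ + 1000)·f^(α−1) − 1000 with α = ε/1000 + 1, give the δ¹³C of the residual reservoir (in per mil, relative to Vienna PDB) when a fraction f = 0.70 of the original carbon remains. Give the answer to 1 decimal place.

-13.3 per mil

δ₀ = (0.0109425/0.0111800 − 1)×1000 = (0.978757 − 1)×1000 = -21.243 per mil
α − 1 = ε/1000 = -0.0228
f^(α−1) = 0.70^(-0.0228) = 1.008165
δ_res = (-21.243 + 1000) × 1.008165 − 1000 = 986.749 − 1000 = -13.25 per mil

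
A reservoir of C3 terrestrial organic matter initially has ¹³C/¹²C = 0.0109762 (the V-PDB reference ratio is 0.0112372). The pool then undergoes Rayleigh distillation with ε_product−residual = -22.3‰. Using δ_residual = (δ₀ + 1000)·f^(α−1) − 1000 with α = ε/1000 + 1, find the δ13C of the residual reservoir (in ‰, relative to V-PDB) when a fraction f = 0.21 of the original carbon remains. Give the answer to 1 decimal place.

11.4‰

δ₀ = (0.0109762/0.0112372 − 1)×1000 = (0.976774 − 1)×1000 = -23.226‰
α − 1 = ε/1000 = -0.0223
f^(α−1) = 0.21^(-0.0223) = 1.035415
δ_res = (-23.226 + 1000) × 1.035415 − 1000 = 1011.366 − 1000 = 11.37‰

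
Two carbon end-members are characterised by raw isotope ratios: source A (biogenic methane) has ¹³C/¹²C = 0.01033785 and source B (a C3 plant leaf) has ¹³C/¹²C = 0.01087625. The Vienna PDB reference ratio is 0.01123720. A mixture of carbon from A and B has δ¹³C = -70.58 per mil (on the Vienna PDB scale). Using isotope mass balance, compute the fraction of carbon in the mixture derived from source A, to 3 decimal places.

δ_A = (0.01033785/0.01123720 − 1)×1000 = (0.919967 − 1)×1000 = -80.033 per mil
δ_B = (0.01087625/0.01123720 − 1)×1000 = (0.967879 − 1)×1000 = -32.121 per mil
f_A = (δ_mix − δ_B)/(δ_A − δ_B) = (-70.58 − (-32.121))/(-80.033 − (-32.121))
f_A = -38.459 / -47.912 = 0.8027

0.803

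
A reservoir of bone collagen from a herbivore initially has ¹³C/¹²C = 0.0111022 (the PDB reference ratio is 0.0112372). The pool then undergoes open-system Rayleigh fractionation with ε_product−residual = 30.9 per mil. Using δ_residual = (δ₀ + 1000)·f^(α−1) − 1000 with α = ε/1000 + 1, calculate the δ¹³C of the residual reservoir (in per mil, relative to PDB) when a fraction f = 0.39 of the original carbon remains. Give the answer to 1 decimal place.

δ₀ = (0.0111022/0.0112372 − 1)×1000 = (0.987986 − 1)×1000 = -12.014 per mil
α − 1 = ε/1000 = 0.0309
f^(α−1) = 0.39^(0.0309) = 0.971324
δ_res = (-12.014 + 1000) × 0.971324 − 1000 = 959.654 − 1000 = -40.35 per mil

-40.3 per mil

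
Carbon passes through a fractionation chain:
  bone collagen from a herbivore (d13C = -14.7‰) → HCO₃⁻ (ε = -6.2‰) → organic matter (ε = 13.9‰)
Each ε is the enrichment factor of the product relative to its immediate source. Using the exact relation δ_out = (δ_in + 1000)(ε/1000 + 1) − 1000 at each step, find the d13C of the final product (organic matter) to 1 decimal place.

-7.2‰

step 1: δ = (-14.70 + 1000)·(-6.2/1000 + 1) − 1000 = -20.81‰
step 2: δ = (-20.81 + 1000)·(13.9/1000 + 1) − 1000 = -7.20‰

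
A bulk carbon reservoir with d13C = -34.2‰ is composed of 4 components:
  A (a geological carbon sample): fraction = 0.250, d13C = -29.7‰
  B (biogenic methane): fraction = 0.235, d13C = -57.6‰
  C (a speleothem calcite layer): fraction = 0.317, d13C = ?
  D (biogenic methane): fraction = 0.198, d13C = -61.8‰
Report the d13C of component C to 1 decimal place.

Isotope mass balance: δ_bulk = Σ fᵢ·δᵢ.
-34.2 = 0.250×(-29.7) + 0.235×(-57.6) + 0.317×δ_C + 0.198×(-61.8)
0.317·δ_C = -34.2 − (-33.197) = -1.003
δ_C = -1.003 / 0.317 = -3.16‰

-3.2‰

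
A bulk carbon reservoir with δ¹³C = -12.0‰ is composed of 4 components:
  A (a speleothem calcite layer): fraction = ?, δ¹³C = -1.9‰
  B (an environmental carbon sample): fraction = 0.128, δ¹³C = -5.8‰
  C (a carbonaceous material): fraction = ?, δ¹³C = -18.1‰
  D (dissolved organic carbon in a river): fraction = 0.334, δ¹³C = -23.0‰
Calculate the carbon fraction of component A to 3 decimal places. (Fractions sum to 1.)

0.380

Let f_A and f_C be the unknown fractions; fractions sum to 1 so f_A + f_C = 0.538.
Mass balance: Σ fᵢ·δᵢ = δ_bulk ⇒ f_A·(-1.9) + f_C·(-18.1) = -12.0 − (-8.424) = -3.576
Substitute f_C = 0.538 − f_A:
f_A·(-1.9 − -18.1) = -3.576 − 0.538×(-18.1) = 6.162
f_A = 6.162 / 16.2 = 0.3804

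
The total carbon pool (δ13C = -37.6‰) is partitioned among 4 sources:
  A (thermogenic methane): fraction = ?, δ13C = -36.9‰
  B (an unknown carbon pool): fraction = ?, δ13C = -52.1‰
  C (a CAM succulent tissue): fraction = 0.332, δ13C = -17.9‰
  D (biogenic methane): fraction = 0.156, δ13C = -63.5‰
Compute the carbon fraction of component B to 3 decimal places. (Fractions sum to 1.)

0.188

Let f_B and f_A be the unknown fractions; fractions sum to 1 so f_B + f_A = 0.512.
Mass balance: Σ fᵢ·δᵢ = δ_bulk ⇒ f_B·(-52.1) + f_A·(-36.9) = -37.6 − (-15.849) = -21.751
Substitute f_A = 0.512 − f_B:
f_B·(-52.1 − -36.9) = -21.751 − 0.512×(-36.9) = -2.858
f_B = -2.858 / -15.2 = 0.1881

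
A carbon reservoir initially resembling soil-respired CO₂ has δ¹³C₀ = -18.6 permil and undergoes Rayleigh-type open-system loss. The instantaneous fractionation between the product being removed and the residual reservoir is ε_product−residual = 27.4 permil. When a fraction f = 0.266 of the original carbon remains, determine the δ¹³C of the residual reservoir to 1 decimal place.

Rayleigh residual: δ_res = (δ₀ + 1000)·f^(α−1) − 1000
α = ε/1000 + 1 = 1.02740, so α − 1 = 0.02740
f^(α−1) = 0.266^(0.02740) = 0.964366
δ_res = (-18.6 + 1000) × 0.964366 − 1000 = 946.429 − 1000 = -53.57 permil

-53.6 permil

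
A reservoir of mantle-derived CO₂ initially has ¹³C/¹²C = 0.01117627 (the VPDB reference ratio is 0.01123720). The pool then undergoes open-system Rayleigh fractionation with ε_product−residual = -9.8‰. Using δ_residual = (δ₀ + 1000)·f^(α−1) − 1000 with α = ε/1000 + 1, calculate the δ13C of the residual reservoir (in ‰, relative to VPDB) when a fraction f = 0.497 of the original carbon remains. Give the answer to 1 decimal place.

1.4‰

δ₀ = (0.01117627/0.01123720 − 1)×1000 = (0.994578 − 1)×1000 = -5.422‰
α − 1 = ε/1000 = -0.0098
f^(α−1) = 0.497^(-0.0098) = 1.006875
δ_res = (-5.422 + 1000) × 1.006875 − 1000 = 1001.416 − 1000 = 1.42‰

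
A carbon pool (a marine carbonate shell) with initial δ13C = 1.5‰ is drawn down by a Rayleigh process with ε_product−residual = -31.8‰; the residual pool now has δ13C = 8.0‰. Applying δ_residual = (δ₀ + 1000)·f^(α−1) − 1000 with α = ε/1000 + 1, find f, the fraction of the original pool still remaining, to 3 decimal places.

α − 1 = ε/1000 = -0.0318
(δ_res + 1000)/(δ₀ + 1000) = (8.0 + 1000)/(1.5 + 1000) = 1008.0/1001.5 = 1.006490
f = 1.006490^(1/-0.0318) = exp(ln(1.006490)/-0.0318) = exp(0.00647/-0.0318)
f = exp(-0.2034) = 0.8159

0.816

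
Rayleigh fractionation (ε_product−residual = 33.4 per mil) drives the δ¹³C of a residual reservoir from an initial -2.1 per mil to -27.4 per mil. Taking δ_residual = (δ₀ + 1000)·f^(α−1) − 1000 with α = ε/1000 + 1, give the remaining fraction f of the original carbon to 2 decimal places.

α − 1 = ε/1000 = 0.0334
(δ_res + 1000)/(δ₀ + 1000) = (-27.4 + 1000)/(-2.1 + 1000) = 972.6/997.9 = 0.974647
f = 0.974647^(1/0.0334) = exp(ln(0.974647)/0.0334) = exp(-0.02568/0.0334)
f = exp(-0.7689) = 0.4635

0.46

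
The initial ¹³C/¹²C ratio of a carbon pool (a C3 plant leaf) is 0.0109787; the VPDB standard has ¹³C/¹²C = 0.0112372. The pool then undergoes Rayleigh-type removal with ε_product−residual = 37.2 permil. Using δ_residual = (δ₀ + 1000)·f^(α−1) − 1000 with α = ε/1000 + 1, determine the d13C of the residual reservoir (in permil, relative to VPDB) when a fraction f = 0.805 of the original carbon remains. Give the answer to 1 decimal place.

-30.9 permil

δ₀ = (0.0109787/0.0112372 − 1)×1000 = (0.976996 − 1)×1000 = -23.004 permil
α − 1 = ε/1000 = 0.0372
f^(α−1) = 0.805^(0.0372) = 0.991963
δ_res = (-23.004 + 1000) × 0.991963 − 1000 = 969.144 − 1000 = -30.86 permil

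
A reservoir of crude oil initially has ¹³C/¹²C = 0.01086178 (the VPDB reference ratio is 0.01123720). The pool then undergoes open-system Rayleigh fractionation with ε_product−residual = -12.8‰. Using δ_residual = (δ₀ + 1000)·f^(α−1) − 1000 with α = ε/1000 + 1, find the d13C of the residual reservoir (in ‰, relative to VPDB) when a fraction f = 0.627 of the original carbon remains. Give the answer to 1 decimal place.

-27.6‰

δ₀ = (0.01086178/0.01123720 − 1)×1000 = (0.966591 − 1)×1000 = -33.409‰
α − 1 = ε/1000 = -0.0128
f^(α−1) = 0.627^(-0.0128) = 1.005993
δ_res = (-33.409 + 1000) × 1.005993 − 1000 = 972.384 − 1000 = -27.62‰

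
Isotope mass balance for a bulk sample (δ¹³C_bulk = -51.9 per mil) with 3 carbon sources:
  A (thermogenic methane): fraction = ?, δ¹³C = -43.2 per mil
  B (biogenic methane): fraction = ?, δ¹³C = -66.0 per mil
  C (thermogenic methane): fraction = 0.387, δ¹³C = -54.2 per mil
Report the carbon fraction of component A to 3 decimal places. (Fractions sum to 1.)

Let f_A and f_B be the unknown fractions; fractions sum to 1 so f_A + f_B = 0.613.
Mass balance: Σ fᵢ·δᵢ = δ_bulk ⇒ f_A·(-43.2) + f_B·(-66.0) = -51.9 − (-20.975) = -30.925
Substitute f_B = 0.613 − f_A:
f_A·(-43.2 − -66.0) = -30.925 − 0.613×(-66.0) = 9.533
f_A = 9.533 / 22.8 = 0.4181

0.418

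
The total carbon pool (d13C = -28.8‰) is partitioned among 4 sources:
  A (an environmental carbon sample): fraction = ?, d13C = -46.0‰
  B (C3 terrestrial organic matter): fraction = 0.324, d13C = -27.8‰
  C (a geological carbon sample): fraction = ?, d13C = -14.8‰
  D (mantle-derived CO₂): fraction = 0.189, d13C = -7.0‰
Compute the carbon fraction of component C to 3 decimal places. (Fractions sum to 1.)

0.126

Let f_C and f_A be the unknown fractions; fractions sum to 1 so f_C + f_A = 0.487.
Mass balance: Σ fᵢ·δᵢ = δ_bulk ⇒ f_C·(-14.8) + f_A·(-46.0) = -28.8 − (-10.330) = -18.470
Substitute f_A = 0.487 − f_C:
f_C·(-14.8 − -46.0) = -18.470 − 0.487×(-46.0) = 3.932
f_C = 3.932 / 31.2 = 0.1260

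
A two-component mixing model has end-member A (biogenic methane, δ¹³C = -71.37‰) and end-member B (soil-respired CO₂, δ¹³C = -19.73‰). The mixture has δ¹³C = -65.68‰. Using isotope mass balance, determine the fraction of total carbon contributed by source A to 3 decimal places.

δ_mix = f_A·δ_A + (1 − f_A)·δ_B  ⇒  f_A = (δ_mix − δ_B)/(δ_A − δ_B)
f_A = (-65.68 − (-19.73)) / (-71.37 − (-19.73))
f_A = -45.95 / -51.64 = 0.8898

0.890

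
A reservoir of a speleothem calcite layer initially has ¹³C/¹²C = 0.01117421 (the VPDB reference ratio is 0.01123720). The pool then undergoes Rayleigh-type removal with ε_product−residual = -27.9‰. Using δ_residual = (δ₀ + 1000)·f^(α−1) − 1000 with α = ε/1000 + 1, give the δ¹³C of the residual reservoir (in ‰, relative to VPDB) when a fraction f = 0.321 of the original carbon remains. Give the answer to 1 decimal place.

δ₀ = (0.01117421/0.01123720 − 1)×1000 = (0.994395 − 1)×1000 = -5.605‰
α − 1 = ε/1000 = -0.0279
f^(α−1) = 0.321^(-0.0279) = 1.032211
δ_res = (-5.605 + 1000) × 1.032211 − 1000 = 1026.425 − 1000 = 26.43‰

26.4‰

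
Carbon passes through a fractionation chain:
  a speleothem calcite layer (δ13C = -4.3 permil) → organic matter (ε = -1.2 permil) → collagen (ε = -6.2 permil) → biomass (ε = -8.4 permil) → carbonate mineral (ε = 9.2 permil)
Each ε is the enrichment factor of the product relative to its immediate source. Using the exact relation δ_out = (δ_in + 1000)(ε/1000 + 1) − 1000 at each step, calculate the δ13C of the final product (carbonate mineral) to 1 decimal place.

-10.9 permil

step 1: δ = (-4.30 + 1000)·(-1.2/1000 + 1) − 1000 = -5.49 permil
step 2: δ = (-5.49 + 1000)·(-6.2/1000 + 1) − 1000 = -11.66 permil
step 3: δ = (-11.66 + 1000)·(-8.4/1000 + 1) − 1000 = -19.96 permil
step 4: δ = (-19.96 + 1000)·(9.2/1000 + 1) − 1000 = -10.95 permil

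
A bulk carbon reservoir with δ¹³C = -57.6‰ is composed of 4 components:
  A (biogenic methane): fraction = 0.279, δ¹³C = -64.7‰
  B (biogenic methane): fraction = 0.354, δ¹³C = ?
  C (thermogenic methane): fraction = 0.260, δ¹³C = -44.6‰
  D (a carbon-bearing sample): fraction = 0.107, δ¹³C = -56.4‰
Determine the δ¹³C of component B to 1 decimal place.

Isotope mass balance: δ_bulk = Σ fᵢ·δᵢ.
-57.6 = 0.279×(-64.7) + 0.354×δ_B + 0.260×(-44.6) + 0.107×(-56.4)
0.354·δ_B = -57.6 − (-35.682) = -21.918
δ_B = -21.918 / 0.354 = -61.91‰

-61.9‰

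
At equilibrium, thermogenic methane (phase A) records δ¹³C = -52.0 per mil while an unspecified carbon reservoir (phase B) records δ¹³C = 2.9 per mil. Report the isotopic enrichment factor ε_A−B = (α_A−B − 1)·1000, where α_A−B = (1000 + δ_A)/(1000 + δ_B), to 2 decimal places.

-54.74 per mil

α_A−B = (1000 + -52.0) / (1000 + 2.9) = 948.0 / 1002.9 = 0.945259
ε_A−B = (0.945259 − 1) × 1000 = -54.741 per mil
(The approximation ε ≈ δ_A − δ_B would give -54.9 per mil.)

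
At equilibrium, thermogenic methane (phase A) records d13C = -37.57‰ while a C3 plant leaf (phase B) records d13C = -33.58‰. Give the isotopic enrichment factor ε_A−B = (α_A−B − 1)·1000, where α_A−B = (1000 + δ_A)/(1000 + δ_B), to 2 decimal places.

-4.13‰

α_A−B = (1000 + -37.57) / (1000 + -33.58) = 962.43 / 966.42 = 0.995871
ε_A−B = (0.995871 − 1) × 1000 = -4.129‰
(The approximation ε ≈ δ_A − δ_B would give -3.99‰.)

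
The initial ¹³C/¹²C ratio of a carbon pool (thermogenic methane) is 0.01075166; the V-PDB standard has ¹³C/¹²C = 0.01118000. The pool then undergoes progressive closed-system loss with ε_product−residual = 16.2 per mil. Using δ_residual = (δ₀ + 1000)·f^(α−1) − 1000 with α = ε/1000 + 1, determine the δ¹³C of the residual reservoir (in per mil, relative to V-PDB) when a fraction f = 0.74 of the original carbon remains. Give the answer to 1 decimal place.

δ₀ = (0.01075166/0.01118000 − 1)×1000 = (0.961687 − 1)×1000 = -38.313 per mil
α − 1 = ε/1000 = 0.0162
f^(α−1) = 0.74^(0.0162) = 0.995134
δ_res = (-38.313 + 1000) × 0.995134 − 1000 = 957.007 − 1000 = -42.99 per mil

-43.0 per mil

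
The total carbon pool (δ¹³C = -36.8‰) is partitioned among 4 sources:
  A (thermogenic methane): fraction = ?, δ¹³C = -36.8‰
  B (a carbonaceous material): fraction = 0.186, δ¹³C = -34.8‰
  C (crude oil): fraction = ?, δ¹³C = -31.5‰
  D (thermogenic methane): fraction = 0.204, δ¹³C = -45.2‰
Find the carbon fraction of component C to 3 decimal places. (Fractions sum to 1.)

Let f_C and f_A be the unknown fractions; fractions sum to 1 so f_C + f_A = 0.610.
Mass balance: Σ fᵢ·δᵢ = δ_bulk ⇒ f_C·(-31.5) + f_A·(-36.8) = -36.8 − (-15.694) = -21.106
Substitute f_A = 0.610 − f_C:
f_C·(-31.5 − -36.8) = -21.106 − 0.610×(-36.8) = 1.342
f_C = 1.342 / 5.3 = 0.2531

0.253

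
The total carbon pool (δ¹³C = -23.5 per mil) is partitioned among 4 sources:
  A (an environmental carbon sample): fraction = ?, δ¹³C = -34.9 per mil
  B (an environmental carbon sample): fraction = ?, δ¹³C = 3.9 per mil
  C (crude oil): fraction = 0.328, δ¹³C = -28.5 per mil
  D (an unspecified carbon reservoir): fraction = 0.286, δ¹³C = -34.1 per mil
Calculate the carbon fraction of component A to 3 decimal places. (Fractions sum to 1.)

Let f_A and f_B be the unknown fractions; fractions sum to 1 so f_A + f_B = 0.386.
Mass balance: Σ fᵢ·δᵢ = δ_bulk ⇒ f_A·(-34.9) + f_B·(3.9) = -23.5 − (-19.101) = -4.399
Substitute f_B = 0.386 − f_A:
f_A·(-34.9 − 3.9) = -4.399 − 0.386×(3.9) = -5.905
f_A = -5.905 / -38.8 = 0.1522

0.152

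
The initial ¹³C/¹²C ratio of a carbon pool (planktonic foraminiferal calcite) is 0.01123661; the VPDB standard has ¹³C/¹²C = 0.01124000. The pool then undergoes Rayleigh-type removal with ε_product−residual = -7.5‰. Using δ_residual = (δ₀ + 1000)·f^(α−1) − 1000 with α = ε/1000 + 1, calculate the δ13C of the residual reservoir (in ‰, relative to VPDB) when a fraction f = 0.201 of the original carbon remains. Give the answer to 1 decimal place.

δ₀ = (0.01123661/0.01124000 − 1)×1000 = (0.999698 − 1)×1000 = -0.302‰
α − 1 = ε/1000 = -0.0075
f^(α−1) = 0.201^(-0.0075) = 1.012106
δ_res = (-0.302 + 1000) × 1.012106 − 1000 = 1011.801 − 1000 = 11.80‰

11.8‰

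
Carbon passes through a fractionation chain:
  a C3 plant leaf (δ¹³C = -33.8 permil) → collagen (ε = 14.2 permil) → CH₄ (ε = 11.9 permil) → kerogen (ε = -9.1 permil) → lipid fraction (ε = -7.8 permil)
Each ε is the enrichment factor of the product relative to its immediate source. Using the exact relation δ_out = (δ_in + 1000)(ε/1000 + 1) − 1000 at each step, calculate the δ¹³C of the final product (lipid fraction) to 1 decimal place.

step 1: δ = (-33.80 + 1000)·(14.2/1000 + 1) − 1000 = -20.08 permil
step 2: δ = (-20.08 + 1000)·(11.9/1000 + 1) − 1000 = -8.42 permil
step 3: δ = (-8.42 + 1000)·(-9.1/1000 + 1) − 1000 = -17.44 permil
step 4: δ = (-17.44 + 1000)·(-7.8/1000 + 1) − 1000 = -25.11 permil

-25.1 permil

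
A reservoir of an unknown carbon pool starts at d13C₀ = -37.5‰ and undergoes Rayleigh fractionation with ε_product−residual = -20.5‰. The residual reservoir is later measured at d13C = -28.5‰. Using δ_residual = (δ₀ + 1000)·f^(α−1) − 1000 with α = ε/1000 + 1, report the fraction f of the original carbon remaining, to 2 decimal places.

α − 1 = ε/1000 = -0.0205
(δ_res + 1000)/(δ₀ + 1000) = (-28.5 + 1000)/(-37.5 + 1000) = 971.5/962.5 = 1.009351
f = 1.009351^(1/-0.0205) = exp(ln(1.009351)/-0.0205) = exp(0.00931/-0.0205)
f = exp(-0.4540) = 0.6351

0.64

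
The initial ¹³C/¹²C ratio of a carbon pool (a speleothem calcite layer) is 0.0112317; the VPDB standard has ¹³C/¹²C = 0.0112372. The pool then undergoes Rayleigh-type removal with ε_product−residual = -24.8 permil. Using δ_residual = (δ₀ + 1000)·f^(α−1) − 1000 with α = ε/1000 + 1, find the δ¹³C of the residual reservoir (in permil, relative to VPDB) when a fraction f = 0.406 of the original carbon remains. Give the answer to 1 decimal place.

22.1 permil

δ₀ = (0.0112317/0.0112372 − 1)×1000 = (0.999511 − 1)×1000 = -0.489 permil
α − 1 = ε/1000 = -0.0248
f^(α−1) = 0.406^(-0.0248) = 1.022607
δ_res = (-0.489 + 1000) × 1.022607 − 1000 = 1022.106 − 1000 = 22.11 permil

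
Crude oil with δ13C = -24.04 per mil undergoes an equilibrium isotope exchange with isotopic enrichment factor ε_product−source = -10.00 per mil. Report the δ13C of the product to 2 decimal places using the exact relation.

-33.80 per mil

Exactly, δ_product = (δ_source + 1000)·(ε/1000 + 1) − 1000.
δ_product = (-24.04 + 1000) × (-10.00/1000 + 1) − 1000
δ_product = -33.800 per mil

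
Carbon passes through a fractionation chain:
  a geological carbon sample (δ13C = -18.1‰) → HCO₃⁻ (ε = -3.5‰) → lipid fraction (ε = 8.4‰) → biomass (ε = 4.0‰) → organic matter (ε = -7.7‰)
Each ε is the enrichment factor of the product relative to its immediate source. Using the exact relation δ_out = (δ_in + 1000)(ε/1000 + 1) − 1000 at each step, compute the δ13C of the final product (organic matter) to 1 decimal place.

-17.0‰

step 1: δ = (-18.10 + 1000)·(-3.5/1000 + 1) − 1000 = -21.54‰
step 2: δ = (-21.54 + 1000)·(8.4/1000 + 1) − 1000 = -13.32‰
step 3: δ = (-13.32 + 1000)·(4.0/1000 + 1) − 1000 = -9.37‰
step 4: δ = (-9.37 + 1000)·(-7.7/1000 + 1) − 1000 = -17.00‰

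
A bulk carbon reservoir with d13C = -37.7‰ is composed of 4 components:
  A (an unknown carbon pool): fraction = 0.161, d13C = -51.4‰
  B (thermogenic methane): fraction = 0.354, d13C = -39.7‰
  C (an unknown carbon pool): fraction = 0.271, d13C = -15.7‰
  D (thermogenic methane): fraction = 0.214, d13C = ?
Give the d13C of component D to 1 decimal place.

-51.9‰

Isotope mass balance: δ_bulk = Σ fᵢ·δᵢ.
-37.7 = 0.161×(-51.4) + 0.354×(-39.7) + 0.271×(-15.7) + 0.214×δ_D
0.214·δ_D = -37.7 − (-26.584) = -11.116
δ_D = -11.116 / 0.214 = -51.94‰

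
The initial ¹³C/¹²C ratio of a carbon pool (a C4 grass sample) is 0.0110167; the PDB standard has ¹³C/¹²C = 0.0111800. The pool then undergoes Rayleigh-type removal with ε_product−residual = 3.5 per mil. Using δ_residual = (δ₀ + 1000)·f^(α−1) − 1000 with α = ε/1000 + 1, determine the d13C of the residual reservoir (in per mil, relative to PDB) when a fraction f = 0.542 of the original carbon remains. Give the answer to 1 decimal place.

-16.7 per mil

δ₀ = (0.0110167/0.0111800 − 1)×1000 = (0.985394 − 1)×1000 = -14.606 per mil
α − 1 = ε/1000 = 0.0035
f^(α−1) = 0.542^(0.0035) = 0.997859
δ_res = (-14.606 + 1000) × 0.997859 − 1000 = 983.283 − 1000 = -16.72 per mil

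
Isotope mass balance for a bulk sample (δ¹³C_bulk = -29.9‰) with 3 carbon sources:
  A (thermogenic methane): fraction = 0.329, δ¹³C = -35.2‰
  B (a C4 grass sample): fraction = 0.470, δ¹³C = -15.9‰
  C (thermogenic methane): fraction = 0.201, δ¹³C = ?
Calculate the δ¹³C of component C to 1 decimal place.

Isotope mass balance: δ_bulk = Σ fᵢ·δᵢ.
-29.9 = 0.329×(-35.2) + 0.470×(-15.9) + 0.201×δ_C
0.201·δ_C = -29.9 − (-19.054) = -10.846
δ_C = -10.846 / 0.201 = -53.96‰

-54.0‰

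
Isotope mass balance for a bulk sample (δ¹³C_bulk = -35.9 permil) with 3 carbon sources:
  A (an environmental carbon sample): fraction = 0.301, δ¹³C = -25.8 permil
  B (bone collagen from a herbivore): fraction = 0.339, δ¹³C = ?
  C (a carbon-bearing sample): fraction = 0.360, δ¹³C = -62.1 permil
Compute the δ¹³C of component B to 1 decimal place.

Isotope mass balance: δ_bulk = Σ fᵢ·δᵢ.
-35.9 = 0.301×(-25.8) + 0.339×δ_B + 0.360×(-62.1)
0.339·δ_B = -35.9 − (-30.122) = -5.778
δ_B = -5.778 / 0.339 = -17.04 permil

-17.0 permil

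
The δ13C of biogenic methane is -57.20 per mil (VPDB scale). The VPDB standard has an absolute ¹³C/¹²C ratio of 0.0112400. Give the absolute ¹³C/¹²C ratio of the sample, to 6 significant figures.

0.0105971

R_sample = R_standard × (δ13C/1000 + 1)
R_sample = 0.0112400 × (-57.20/1000 + 1) = 0.0112400 × 0.942800
R_sample = 0.0105971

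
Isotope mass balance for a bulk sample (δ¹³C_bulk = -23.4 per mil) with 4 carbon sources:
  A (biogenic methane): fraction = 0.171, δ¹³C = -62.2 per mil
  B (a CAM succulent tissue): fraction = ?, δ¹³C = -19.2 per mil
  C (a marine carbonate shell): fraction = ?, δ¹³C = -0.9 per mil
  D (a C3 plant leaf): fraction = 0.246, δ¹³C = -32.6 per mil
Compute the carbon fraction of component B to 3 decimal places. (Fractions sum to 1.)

Let f_B and f_C be the unknown fractions; fractions sum to 1 so f_B + f_C = 0.583.
Mass balance: Σ fᵢ·δᵢ = δ_bulk ⇒ f_B·(-19.2) + f_C·(-0.9) = -23.4 − (-18.656) = -4.744
Substitute f_C = 0.583 − f_B:
f_B·(-19.2 − -0.9) = -4.744 − 0.583×(-0.9) = -4.219
f_B = -4.219 / -18.3 = 0.2306

0.231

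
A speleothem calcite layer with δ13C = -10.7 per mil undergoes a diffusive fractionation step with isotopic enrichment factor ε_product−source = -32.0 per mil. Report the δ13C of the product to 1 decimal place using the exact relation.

-42.4 per mil

To first order, δ_product ≈ δ_source + ε = -42.7 per mil.
Exactly, δ_product = (δ_source + 1000)·(ε/1000 + 1) − 1000.
δ_product = (-10.7 + 1000) × (-32.0/1000 + 1) − 1000
δ_product = -42.36 per mil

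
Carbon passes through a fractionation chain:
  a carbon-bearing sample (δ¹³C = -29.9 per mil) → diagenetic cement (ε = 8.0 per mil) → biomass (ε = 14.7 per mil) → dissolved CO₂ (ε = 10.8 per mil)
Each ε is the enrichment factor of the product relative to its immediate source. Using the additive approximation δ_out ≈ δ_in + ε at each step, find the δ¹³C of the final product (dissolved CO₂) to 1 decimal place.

step 1: δ ≈ -29.9 + (8.0) = -21.9 per mil
step 2: δ ≈ -21.9 + (14.7) = -7.2 per mil
step 3: δ ≈ -7.2 + (10.8) = 3.6 per mil

3.6 per mil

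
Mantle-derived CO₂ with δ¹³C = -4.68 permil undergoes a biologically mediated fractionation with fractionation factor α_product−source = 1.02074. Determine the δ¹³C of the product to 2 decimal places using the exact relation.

15.96 permil

δ_product = (δ_source + 1000)·α − 1000
δ_product = (-4.68 + 1000) × 1.02074 − 1000
δ_product = 1015.963 − 1000 = 15.963 permil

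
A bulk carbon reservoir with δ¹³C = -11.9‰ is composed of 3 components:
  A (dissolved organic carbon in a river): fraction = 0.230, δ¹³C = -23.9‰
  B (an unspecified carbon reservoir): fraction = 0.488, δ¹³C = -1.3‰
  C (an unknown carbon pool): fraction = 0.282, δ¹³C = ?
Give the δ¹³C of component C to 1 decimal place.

-20.5‰

Isotope mass balance: δ_bulk = Σ fᵢ·δᵢ.
-11.9 = 0.230×(-23.9) + 0.488×(-1.3) + 0.282×δ_C
0.282·δ_C = -11.9 − (-6.131) = -5.769
δ_C = -5.769 / 0.282 = -20.46‰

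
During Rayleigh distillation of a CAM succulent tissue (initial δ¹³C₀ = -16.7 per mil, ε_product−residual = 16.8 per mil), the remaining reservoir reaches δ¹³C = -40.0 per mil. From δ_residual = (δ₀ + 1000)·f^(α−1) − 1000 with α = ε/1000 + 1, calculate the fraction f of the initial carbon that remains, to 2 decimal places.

α − 1 = ε/1000 = 0.0168
(δ_res + 1000)/(δ₀ + 1000) = (-40.0 + 1000)/(-16.7 + 1000) = 960.0/983.3 = 0.976304
f = 0.976304^(1/0.0168) = exp(ln(0.976304)/0.0168) = exp(-0.02398/0.0168)
f = exp(-1.4274) = 0.2399

0.24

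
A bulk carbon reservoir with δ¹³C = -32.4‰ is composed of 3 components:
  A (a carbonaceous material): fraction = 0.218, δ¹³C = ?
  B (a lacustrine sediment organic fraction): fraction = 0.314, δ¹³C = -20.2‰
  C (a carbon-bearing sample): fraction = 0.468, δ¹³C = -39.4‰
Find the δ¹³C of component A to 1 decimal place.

Isotope mass balance: δ_bulk = Σ fᵢ·δᵢ.
-32.4 = 0.218×δ_A + 0.314×(-20.2) + 0.468×(-39.4)
0.218·δ_A = -32.4 − (-24.782) = -7.618
δ_A = -7.618 / 0.218 = -34.94‰

-34.9‰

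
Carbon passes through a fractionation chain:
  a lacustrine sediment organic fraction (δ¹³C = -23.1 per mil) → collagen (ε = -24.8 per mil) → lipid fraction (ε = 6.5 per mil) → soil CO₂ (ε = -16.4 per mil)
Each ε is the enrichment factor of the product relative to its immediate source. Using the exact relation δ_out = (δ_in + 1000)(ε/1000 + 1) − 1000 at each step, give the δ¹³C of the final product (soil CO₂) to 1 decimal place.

-56.9 per mil

step 1: δ = (-23.10 + 1000)·(-24.8/1000 + 1) − 1000 = -47.33 per mil
step 2: δ = (-47.33 + 1000)·(6.5/1000 + 1) − 1000 = -41.13 per mil
step 3: δ = (-41.13 + 1000)·(-16.4/1000 + 1) − 1000 = -56.86 per mil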